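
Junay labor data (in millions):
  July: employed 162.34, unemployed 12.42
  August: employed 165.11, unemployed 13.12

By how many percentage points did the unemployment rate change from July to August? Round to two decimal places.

The unemployment rate changed by +0.25 percentage points.

July: labor force = 162.34 + 12.42 = 174.76; u = 12.42/174.76 = 7.11%.
August: labor force = 165.11 + 13.12 = 178.23; u = 13.12/178.23 = 7.36%.
Change = 7.36% − 7.11% = +0.25 pp.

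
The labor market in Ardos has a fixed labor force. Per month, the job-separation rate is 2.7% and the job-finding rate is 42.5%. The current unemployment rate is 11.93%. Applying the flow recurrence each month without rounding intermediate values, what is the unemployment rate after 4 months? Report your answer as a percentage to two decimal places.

With a fixed labor force, u_{t+1} = u_t + s·(1−u_t) − f·u_t = u_t·(1−s−f) + s.
Here 1−s−f = 0.548 and s = 0.027.
u_1 = 0.119300 × 0.548 + 0.027 = 0.092376.
u_2 = 0.092376 × 0.548 + 0.027 = 0.077622.
u_3 = 0.077622 × 0.548 + 0.027 = 0.069537.
u_4 = 0.069537 × 0.548 + 0.027 = 0.065106.

Unemployment rate after four months ≈ 6.51%.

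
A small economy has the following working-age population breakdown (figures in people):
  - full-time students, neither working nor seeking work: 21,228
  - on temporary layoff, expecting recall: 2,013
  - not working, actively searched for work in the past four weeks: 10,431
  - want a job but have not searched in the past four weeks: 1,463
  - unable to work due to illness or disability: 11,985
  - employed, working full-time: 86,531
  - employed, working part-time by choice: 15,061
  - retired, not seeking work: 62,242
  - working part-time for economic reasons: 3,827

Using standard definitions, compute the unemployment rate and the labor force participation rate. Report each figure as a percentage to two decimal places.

Employed = 86,531 + 15,061 + 3,827 = 105,419 (anyone who worked, including part-time for economic reasons, counts as employed).
Unemployed = 2,013 + 10,431 = 12,444 (jobless and actively searching, or on temporary layoff).
Labor force = 105,419 + 12,444 = 117,863.
Not in labor force = 21,228 + 1,463 + 11,985 + 62,242 = 96,918 (those not working and not actively searching are outside the labor force — including those who want a job but have given up searching).
Civilian working-age population = 117,863 + 96,918 = 214,781.
Unemployment rate = 12,444 / 117,863 = 10.56%.
Labor force participation rate = 117,863 / 214,781 = 54.88%.

Unemployment rate ≈ 10.56%; labor force participation rate ≈ 54.88%.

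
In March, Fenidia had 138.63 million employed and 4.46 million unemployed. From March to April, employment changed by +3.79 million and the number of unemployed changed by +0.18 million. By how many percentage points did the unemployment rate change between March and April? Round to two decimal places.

March: labor force = 138.63 + 4.46 = 143.09; u = 4.46/143.09 = 3.12%.
April: labor force = 142.42 + 4.64 = 147.06; u = 4.64/147.06 = 3.16%.
Change = 3.16% − 3.12% = +0.04 pp.

The unemployment rate changed by +0.04 percentage points.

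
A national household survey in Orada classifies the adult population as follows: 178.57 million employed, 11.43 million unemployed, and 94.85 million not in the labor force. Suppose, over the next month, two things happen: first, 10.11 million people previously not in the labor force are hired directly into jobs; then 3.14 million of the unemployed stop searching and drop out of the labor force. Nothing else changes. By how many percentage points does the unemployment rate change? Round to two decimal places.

Initially, labor force = 178.57 + 11.43 = 190.00 million, so u = 11.43/190.00 = 6.02%.
After the first change, employed and labor force both rise by 10.11; unemployed unchanged → E = 188.68, U = 11.43, labor force = 200.11 million.
After the second change, unemployed and labor force both fall by 3.14 → E = 188.68, U = 8.29, labor force = 196.97 million.
New unemployment rate = 8.29 / 196.97 = 4.21%.
Change = 4.21% − 6.02% = −1.81 percentage points.

The unemployment rate changes by −1.81 percentage points.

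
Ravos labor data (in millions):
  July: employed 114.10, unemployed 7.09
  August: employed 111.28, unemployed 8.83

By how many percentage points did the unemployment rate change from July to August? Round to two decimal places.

July: labor force = 114.10 + 7.09 = 121.19; u = 7.09/121.19 = 5.85%.
August: labor force = 111.28 + 8.83 = 120.11; u = 8.83/120.11 = 7.35%.
Change = 7.35% − 5.85% = +1.50 pp.

The unemployment rate changed by +1.50 percentage points.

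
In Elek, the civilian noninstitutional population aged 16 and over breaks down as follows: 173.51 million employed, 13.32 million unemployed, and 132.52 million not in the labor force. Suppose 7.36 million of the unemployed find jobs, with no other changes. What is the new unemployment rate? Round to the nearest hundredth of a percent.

New unemployment rate ≈ 3.19%.

Initially, labor force = 173.51 + 13.32 = 186.83 million, so u = 13.32/186.83 = 7.13%.
After the change, unemployed falls and employed rises by 7.36; labor force unchanged → E = 180.87, U = 5.96, labor force = 186.83 million.
New unemployment rate = 5.96 / 186.83 = 3.19%.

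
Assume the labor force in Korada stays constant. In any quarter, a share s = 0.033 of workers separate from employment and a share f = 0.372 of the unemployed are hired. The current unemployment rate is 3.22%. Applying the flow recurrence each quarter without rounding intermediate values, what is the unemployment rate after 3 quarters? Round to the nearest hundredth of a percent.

With a fixed labor force, u_{t+1} = u_t + s·(1−u_t) − f·u_t = u_t·(1−s−f) + s.
Here 1−s−f = 0.595 and s = 0.033.
u_1 = 0.032200 × 0.595 + 0.033 = 0.052159.
u_2 = 0.052159 × 0.595 + 0.033 = 0.064035.
u_3 = 0.064035 × 0.595 + 0.033 = 0.071101.

Unemployment rate after three quarters ≈ 7.11%.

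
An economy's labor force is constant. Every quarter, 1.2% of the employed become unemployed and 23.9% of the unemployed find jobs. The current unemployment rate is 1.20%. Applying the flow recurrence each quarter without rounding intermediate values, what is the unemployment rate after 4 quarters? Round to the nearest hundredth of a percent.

With a fixed labor force, u_{t+1} = u_t + s·(1−u_t) − f·u_t = u_t·(1−s−f) + s.
Here 1−s−f = 0.749 and s = 0.012.
u_1 = 0.012000 × 0.749 + 0.012 = 0.020988.
u_2 = 0.020988 × 0.749 + 0.012 = 0.027720.
u_3 = 0.027720 × 0.749 + 0.012 = 0.032762.
u_4 = 0.032762 × 0.749 + 0.012 = 0.036539.

Unemployment rate after four quarters ≈ 3.65%.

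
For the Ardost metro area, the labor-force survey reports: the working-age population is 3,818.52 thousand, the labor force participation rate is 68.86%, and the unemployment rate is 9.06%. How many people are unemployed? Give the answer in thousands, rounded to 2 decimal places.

About 238.23 thousand are unemployed.

Labor force = 0.6886 × 3,818.52 = 2,629.43 thousand.
Unemployed = 0.0906 × 2,629.43 ≈ 238.23 thousand.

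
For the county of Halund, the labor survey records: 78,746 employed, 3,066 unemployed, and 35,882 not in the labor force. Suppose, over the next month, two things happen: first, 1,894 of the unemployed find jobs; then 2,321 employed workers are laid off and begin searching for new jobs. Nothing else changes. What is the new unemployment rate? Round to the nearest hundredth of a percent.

Initially, labor force = 78,746 + 3,066 = 81,812, so u = 3,066/81,812 = 3.75%.
After the first change, unemployed falls and employed rises by 1,894; labor force unchanged → E = 80,640, U = 1,172, labor force = 81,812.
After the second change, employed falls and unemployed rises by 2,321; labor force unchanged → E = 78,319, U = 3,493, labor force = 81,812.
New unemployment rate = 3,493 / 81,812 = 4.27%.

New unemployment rate ≈ 4.27%.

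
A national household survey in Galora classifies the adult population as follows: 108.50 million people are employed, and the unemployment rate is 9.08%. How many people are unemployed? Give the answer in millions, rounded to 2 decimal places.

About 10.84 million are unemployed.

Let U be the number unemployed. The labor force is E + U, and U/(E+U) = 0.0908.
So U = 0.0908 × 108.50 / (1 − 0.0908) = 9.8518 / 0.9092 ≈ 10.84 million.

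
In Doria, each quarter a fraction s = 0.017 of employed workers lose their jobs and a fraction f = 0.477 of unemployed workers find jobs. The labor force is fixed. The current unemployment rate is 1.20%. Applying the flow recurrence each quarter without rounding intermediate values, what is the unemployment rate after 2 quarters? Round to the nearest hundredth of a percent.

With a fixed labor force, u_{t+1} = u_t + s·(1−u_t) − f·u_t = u_t·(1−s−f) + s.
Here 1−s−f = 0.506 and s = 0.017.
u_1 = 0.012000 × 0.506 + 0.017 = 0.023072.
u_2 = 0.023072 × 0.506 + 0.017 = 0.028674.

Unemployment rate after two quarters ≈ 2.87%.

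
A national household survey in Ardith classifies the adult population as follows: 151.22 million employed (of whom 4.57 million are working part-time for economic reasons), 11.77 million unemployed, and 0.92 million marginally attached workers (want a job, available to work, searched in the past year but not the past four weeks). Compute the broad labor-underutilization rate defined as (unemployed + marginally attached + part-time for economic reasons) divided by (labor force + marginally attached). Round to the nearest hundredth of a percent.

Labor force = 151.22 + 11.77 = 162.99 million.
Numerator = 11.77 + 0.92 + 4.57 = 17.26 million.
Denominator = 162.99 + 0.92 = 163.91 million.
Broad rate = 17.26 / 163.91 = 10.53%.

Broad underutilization rate ≈ 10.53%.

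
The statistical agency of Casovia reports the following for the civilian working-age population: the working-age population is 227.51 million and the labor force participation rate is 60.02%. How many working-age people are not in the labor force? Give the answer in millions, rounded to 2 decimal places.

Share not in the labor force = 1 − 0.6002 = 0.3998.
Not in labor force = 0.3998 × 227.51 ≈ 90.96 million.

About 90.96 million are not in the labor force.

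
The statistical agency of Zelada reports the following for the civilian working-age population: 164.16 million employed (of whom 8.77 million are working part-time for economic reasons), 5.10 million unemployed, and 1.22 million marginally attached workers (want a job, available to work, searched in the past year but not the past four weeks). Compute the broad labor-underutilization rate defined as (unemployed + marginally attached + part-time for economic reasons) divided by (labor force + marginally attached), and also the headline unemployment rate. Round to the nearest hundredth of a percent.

Labor force = 164.16 + 5.10 = 169.26 million.
Numerator = 5.10 + 1.22 + 8.77 = 15.09 million.
Denominator = 169.26 + 1.22 = 170.48 million.
Broad rate = 15.09 / 170.48 = 8.85%.
Headline unemployment rate = 5.10 / 169.26 = 3.01%.

Broad underutilization rate ≈ 8.85%; headline unemployment rate ≈ 3.01%.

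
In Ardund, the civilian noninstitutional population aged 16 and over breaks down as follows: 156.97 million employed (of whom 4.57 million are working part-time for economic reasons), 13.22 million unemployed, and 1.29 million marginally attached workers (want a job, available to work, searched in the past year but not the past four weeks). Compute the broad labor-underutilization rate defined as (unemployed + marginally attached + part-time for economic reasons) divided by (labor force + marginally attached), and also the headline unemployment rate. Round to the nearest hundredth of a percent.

Labor force = 156.97 + 13.22 = 170.19 million.
Numerator = 13.22 + 1.29 + 4.57 = 19.08 million.
Denominator = 170.19 + 1.29 = 171.48 million.
Broad rate = 19.08 / 171.48 = 11.13%.
Headline unemployment rate = 13.22 / 170.19 = 7.77%.

Broad underutilization rate ≈ 11.13%; headline unemployment rate ≈ 7.77%.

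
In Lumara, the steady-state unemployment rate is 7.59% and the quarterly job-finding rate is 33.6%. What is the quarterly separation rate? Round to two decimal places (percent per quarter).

Separation rate ≈ 2.76% per quarter.

From u* = s/(s+f): s = u·f/(1−u).
s = 0.0759 × 33.6 / (1 − 0.0759) = 2.5502 / 0.9241 ≈ 2.76% per quarter.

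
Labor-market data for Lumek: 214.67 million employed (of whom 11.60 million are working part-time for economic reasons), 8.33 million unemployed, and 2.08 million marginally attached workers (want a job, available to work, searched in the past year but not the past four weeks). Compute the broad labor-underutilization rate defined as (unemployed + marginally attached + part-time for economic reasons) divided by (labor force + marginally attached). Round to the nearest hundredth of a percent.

Broad underutilization rate ≈ 9.78%.

Labor force = 214.67 + 8.33 = 223.00 million.
Numerator = 8.33 + 2.08 + 11.60 = 22.01 million.
Denominator = 223.00 + 2.08 = 225.08 million.
Broad rate = 22.01 / 225.08 = 9.78%.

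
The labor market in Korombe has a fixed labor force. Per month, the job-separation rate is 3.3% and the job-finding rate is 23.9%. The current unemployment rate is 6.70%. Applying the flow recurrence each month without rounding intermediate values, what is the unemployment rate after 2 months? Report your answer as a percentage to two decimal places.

Unemployment rate after two months ≈ 9.25%.

With a fixed labor force, u_{t+1} = u_t + s·(1−u_t) − f·u_t = u_t·(1−s−f) + s.
Here 1−s−f = 0.728 and s = 0.033.
u_1 = 0.067000 × 0.728 + 0.033 = 0.081776.
u_2 = 0.081776 × 0.728 + 0.033 = 0.092533.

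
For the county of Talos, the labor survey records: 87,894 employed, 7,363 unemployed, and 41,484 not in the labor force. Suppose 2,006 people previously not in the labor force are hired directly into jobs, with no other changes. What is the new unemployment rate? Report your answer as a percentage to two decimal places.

Initially, labor force = 87,894 + 7,363 = 95,257, so u = 7,363/95,257 = 7.73%.
After the change, employed and labor force both rise by 2,006; unemployed unchanged → E = 89,900, U = 7,363, labor force = 97,263.
New unemployment rate = 7,363 / 97,263 = 7.57%.

New unemployment rate ≈ 7.57%.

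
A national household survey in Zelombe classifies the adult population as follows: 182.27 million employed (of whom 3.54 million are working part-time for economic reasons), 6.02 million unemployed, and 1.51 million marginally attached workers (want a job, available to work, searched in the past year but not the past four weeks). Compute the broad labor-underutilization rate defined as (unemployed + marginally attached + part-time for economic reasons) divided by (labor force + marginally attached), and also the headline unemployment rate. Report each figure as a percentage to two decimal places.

Broad underutilization rate ≈ 5.83%; headline unemployment rate ≈ 3.20%.

Labor force = 182.27 + 6.02 = 188.29 million.
Numerator = 6.02 + 1.51 + 3.54 = 11.07 million.
Denominator = 188.29 + 1.51 = 189.80 million.
Broad rate = 11.07 / 189.80 = 5.83%.
Headline unemployment rate = 6.02 / 188.29 = 3.20%.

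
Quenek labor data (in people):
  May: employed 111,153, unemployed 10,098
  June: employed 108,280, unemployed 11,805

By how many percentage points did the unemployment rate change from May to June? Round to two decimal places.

May: labor force = 111,153 + 10,098 = 121,251; u = 10,098/121,251 = 8.33%.
June: labor force = 108,280 + 11,805 = 120,085; u = 11,805/120,085 = 9.83%.
Change = 9.83% − 8.33% = +1.50 pp.

The unemployment rate changed by +1.50 percentage points.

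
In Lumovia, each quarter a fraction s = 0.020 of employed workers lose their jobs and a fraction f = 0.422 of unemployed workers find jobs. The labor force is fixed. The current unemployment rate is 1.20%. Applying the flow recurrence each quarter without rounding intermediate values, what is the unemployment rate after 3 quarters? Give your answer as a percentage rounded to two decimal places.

With a fixed labor force, u_{t+1} = u_t + s·(1−u_t) − f·u_t = u_t·(1−s−f) + s.
Here 1−s−f = 0.558 and s = 0.020.
u_1 = 0.012000 × 0.558 + 0.020 = 0.026696.
u_2 = 0.026696 × 0.558 + 0.020 = 0.034896.
u_3 = 0.034896 × 0.558 + 0.020 = 0.039472.

Unemployment rate after three quarters ≈ 3.95%.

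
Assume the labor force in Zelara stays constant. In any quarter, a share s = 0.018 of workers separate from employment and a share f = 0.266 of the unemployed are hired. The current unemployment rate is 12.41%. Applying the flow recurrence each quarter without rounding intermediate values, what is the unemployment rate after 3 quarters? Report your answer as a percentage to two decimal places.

Unemployment rate after three quarters ≈ 8.57%.

With a fixed labor force, u_{t+1} = u_t + s·(1−u_t) − f·u_t = u_t·(1−s−f) + s.
Here 1−s−f = 0.716 and s = 0.018.
u_1 = 0.124100 × 0.716 + 0.018 = 0.106856.
u_2 = 0.106856 × 0.716 + 0.018 = 0.094509.
u_3 = 0.094509 × 0.716 + 0.018 = 0.085668.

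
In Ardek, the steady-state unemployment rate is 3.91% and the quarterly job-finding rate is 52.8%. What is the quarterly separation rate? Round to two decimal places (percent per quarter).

From u* = s/(s+f): s = u·f/(1−u).
s = 0.0391 × 52.8 / (1 − 0.0391) = 2.0645 / 0.9609 ≈ 2.15% per quarter.

Separation rate ≈ 2.15% per quarter.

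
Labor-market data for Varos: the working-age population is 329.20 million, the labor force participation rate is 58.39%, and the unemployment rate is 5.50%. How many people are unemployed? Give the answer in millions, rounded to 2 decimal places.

About 10.57 million are unemployed.

Labor force = 0.5839 × 329.20 = 192.22 million.
Unemployed = 0.0550 × 192.22 ≈ 10.57 million.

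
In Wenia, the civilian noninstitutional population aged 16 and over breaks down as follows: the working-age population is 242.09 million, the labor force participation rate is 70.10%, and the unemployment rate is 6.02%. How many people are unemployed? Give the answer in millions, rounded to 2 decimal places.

Labor force = 0.7010 × 242.09 = 169.71 million.
Unemployed = 0.0602 × 169.71 ≈ 10.22 million.

About 10.22 million are unemployed.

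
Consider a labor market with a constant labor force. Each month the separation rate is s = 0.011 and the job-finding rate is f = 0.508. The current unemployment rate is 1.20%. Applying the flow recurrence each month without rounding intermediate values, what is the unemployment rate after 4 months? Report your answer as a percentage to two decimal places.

Unemployment rate after four months ≈ 2.07%.

With a fixed labor force, u_{t+1} = u_t + s·(1−u_t) − f·u_t = u_t·(1−s−f) + s.
Here 1−s−f = 0.481 and s = 0.011.
u_1 = 0.012000 × 0.481 + 0.011 = 0.016772.
u_2 = 0.016772 × 0.481 + 0.011 = 0.019067.
u_3 = 0.019067 × 0.481 + 0.011 = 0.020171.
u_4 = 0.020171 × 0.481 + 0.011 = 0.020702.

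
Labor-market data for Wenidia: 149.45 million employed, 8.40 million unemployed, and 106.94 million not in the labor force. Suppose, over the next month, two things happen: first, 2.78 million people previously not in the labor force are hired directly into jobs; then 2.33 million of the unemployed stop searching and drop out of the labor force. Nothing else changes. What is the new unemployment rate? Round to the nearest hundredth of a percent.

Initially, labor force = 149.45 + 8.40 = 157.85 million, so u = 8.40/157.85 = 5.32%.
After the first change, employed and labor force both rise by 2.78; unemployed unchanged → E = 152.23, U = 8.40, labor force = 160.63 million.
After the second change, unemployed and labor force both fall by 2.33 → E = 152.23, U = 6.07, labor force = 158.30 million.
New unemployment rate = 6.07 / 158.30 = 3.83%.

New unemployment rate ≈ 3.83%.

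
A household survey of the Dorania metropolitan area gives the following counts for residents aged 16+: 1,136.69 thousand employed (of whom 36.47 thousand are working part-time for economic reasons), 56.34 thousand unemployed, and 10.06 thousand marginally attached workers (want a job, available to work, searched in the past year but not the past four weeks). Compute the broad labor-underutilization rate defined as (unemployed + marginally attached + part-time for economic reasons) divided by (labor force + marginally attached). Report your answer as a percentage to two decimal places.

Broad underutilization rate ≈ 8.55%.

Labor force = 1,136.69 + 56.34 = 1,193.03 thousand.
Numerator = 56.34 + 10.06 + 36.47 = 102.87 thousand.
Denominator = 1,193.03 + 10.06 = 1,203.09 thousand.
Broad rate = 102.87 / 1,203.09 = 8.55%.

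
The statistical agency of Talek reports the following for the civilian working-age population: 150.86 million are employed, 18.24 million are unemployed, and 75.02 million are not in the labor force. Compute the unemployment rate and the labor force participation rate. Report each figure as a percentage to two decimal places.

Unemployment rate ≈ 10.79%; labor force participation rate ≈ 69.27%.

Labor force = employed + unemployed = 150.86 + 18.24 = 169.10 million.
Working-age population = 169.10 + 75.02 = 244.12 million.
Unemployment rate = 18.24 / 169.10 = 10.79%.
Labor force participation rate = 169.10 / 244.12 = 69.27%.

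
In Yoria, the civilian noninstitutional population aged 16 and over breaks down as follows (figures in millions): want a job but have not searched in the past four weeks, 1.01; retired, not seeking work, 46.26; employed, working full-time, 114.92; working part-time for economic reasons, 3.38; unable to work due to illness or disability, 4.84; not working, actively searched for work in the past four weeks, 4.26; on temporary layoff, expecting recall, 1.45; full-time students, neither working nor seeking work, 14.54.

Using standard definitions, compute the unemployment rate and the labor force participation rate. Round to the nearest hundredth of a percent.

Employed = 114.92 + 3.38 = 118.30 million (anyone who worked, including part-time for economic reasons, counts as employed).
Unemployed = 4.26 + 1.45 = 5.71 million (jobless and actively searching, or on temporary layoff).
Labor force = 118.30 + 5.71 = 124.01 million.
Not in labor force = 1.01 + 46.26 + 4.84 + 14.54 = 66.65 million (those not working and not actively searching are outside the labor force — including those who want a job but have given up searching).
Civilian working-age population = 124.01 + 66.65 = 190.66 million.
Unemployment rate = 5.71 / 124.01 = 4.60%.
Labor force participation rate = 124.01 / 190.66 = 65.04%.

Unemployment rate ≈ 4.60%; labor force participation rate ≈ 65.04%.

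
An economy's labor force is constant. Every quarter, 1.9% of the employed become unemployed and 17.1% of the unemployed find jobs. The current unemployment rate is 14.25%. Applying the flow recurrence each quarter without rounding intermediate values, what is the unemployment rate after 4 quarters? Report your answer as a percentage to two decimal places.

Unemployment rate after four quarters ≈ 11.83%.

With a fixed labor force, u_{t+1} = u_t + s·(1−u_t) − f·u_t = u_t·(1−s−f) + s.
Here 1−s−f = 0.810 and s = 0.019.
u_1 = 0.142500 × 0.810 + 0.019 = 0.134425.
u_2 = 0.134425 × 0.810 + 0.019 = 0.127884.
u_3 = 0.127884 × 0.810 + 0.019 = 0.122586.
u_4 = 0.122586 × 0.810 + 0.019 = 0.118295.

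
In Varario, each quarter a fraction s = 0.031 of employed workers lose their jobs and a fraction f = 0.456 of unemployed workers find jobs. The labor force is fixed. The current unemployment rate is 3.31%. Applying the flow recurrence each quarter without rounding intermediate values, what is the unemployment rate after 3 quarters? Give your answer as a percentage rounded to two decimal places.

With a fixed labor force, u_{t+1} = u_t + s·(1−u_t) − f·u_t = u_t·(1−s−f) + s.
Here 1−s−f = 0.513 and s = 0.031.
u_1 = 0.033100 × 0.513 + 0.031 = 0.047980.
u_2 = 0.047980 × 0.513 + 0.031 = 0.055614.
u_3 = 0.055614 × 0.513 + 0.031 = 0.059530.

Unemployment rate after three quarters ≈ 5.95%.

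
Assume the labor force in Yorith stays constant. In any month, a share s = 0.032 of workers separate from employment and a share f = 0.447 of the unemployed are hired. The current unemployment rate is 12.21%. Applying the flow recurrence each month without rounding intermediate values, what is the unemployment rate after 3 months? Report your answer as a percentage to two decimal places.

With a fixed labor force, u_{t+1} = u_t + s·(1−u_t) − f·u_t = u_t·(1−s−f) + s.
Here 1−s−f = 0.521 and s = 0.032.
u_1 = 0.122100 × 0.521 + 0.032 = 0.095614.
u_2 = 0.095614 × 0.521 + 0.032 = 0.081815.
u_3 = 0.081815 × 0.521 + 0.032 = 0.074626.

Unemployment rate after three months ≈ 7.46%.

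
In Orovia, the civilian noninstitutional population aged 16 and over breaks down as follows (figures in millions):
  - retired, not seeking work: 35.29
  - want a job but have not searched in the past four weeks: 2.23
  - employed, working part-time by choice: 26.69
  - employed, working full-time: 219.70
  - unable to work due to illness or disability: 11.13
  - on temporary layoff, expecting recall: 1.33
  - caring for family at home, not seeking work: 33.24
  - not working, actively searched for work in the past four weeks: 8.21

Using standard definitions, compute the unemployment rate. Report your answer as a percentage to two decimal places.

Unemployment rate ≈ 3.73%.

Employed = 26.69 + 219.70 = 246.39 million.
Unemployed = 1.33 + 8.21 = 9.54 million (jobless and actively searching, or on temporary layoff).
Labor force = 246.39 + 9.54 = 255.93 million.
Unemployment rate = 9.54 / 255.93 = 3.73%.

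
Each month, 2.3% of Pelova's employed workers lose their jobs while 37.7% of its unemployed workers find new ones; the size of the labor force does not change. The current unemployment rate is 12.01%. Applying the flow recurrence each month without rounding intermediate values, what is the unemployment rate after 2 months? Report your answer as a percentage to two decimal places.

With a fixed labor force, u_{t+1} = u_t + s·(1−u_t) − f·u_t = u_t·(1−s−f) + s.
Here 1−s−f = 0.600 and s = 0.023.
u_1 = 0.120100 × 0.600 + 0.023 = 0.095060.
u_2 = 0.095060 × 0.600 + 0.023 = 0.080036.

Unemployment rate after two months ≈ 8.00%.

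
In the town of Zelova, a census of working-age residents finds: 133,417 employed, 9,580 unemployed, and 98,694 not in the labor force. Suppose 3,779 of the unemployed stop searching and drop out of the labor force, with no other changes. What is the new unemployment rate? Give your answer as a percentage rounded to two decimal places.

Initially, labor force = 133,417 + 9,580 = 142,997, so u = 9,580/142,997 = 6.70%.
After the change, unemployed and labor force both fall by 3,779 → E = 133,417, U = 5,801, labor force = 139,218.
New unemployment rate = 5,801 / 139,218 = 4.17%.

New unemployment rate ≈ 4.17%.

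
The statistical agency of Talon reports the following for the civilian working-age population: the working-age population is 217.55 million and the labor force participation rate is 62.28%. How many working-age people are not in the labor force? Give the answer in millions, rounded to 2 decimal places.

Share not in the labor force = 1 − 0.6228 = 0.3772.
Not in labor force = 0.3772 × 217.55 ≈ 82.06 million.

About 82.06 million are not in the labor force.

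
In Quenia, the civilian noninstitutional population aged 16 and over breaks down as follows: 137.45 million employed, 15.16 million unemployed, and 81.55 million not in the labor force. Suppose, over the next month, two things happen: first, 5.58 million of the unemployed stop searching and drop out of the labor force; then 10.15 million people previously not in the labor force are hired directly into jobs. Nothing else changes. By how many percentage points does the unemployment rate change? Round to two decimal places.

The unemployment rate changes by −3.84 percentage points.

Initially, labor force = 137.45 + 15.16 = 152.61 million, so u = 15.16/152.61 = 9.93%.
After the first change, unemployed and labor force both fall by 5.58 → E = 137.45, U = 9.58, labor force = 147.03 million.
After the second change, employed and labor force both rise by 10.15; unemployed unchanged → E = 147.60, U = 9.58, labor force = 157.18 million.
New unemployment rate = 9.58 / 157.18 = 6.09%.
Change = 6.09% − 9.93% = −3.84 percentage points.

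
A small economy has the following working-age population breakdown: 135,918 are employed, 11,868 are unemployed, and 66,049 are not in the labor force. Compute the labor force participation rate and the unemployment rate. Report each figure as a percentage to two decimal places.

Labor force = employed + unemployed = 135,918 + 11,868 = 147,786.
Working-age population = 147,786 + 66,049 = 213,835.
Unemployment rate = 11,868 / 147,786 = 8.03%.
Labor force participation rate = 147,786 / 213,835 = 69.11%.

Labor force participation rate ≈ 69.11%; unemployment rate ≈ 8.03%.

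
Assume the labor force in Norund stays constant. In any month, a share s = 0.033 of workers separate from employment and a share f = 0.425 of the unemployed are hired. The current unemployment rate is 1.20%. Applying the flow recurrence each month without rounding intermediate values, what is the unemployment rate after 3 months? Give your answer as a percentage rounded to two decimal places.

With a fixed labor force, u_{t+1} = u_t + s·(1−u_t) − f·u_t = u_t·(1−s−f) + s.
Here 1−s−f = 0.542 and s = 0.033.
u_1 = 0.012000 × 0.542 + 0.033 = 0.039504.
u_2 = 0.039504 × 0.542 + 0.033 = 0.054411.
u_3 = 0.054411 × 0.542 + 0.033 = 0.062491.

Unemployment rate after three months ≈ 6.25%.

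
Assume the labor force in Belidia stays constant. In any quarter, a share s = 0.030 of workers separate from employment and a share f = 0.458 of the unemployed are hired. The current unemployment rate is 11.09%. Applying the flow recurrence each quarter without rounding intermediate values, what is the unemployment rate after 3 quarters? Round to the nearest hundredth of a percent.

Unemployment rate after three quarters ≈ 6.81%.

With a fixed labor force, u_{t+1} = u_t + s·(1−u_t) − f·u_t = u_t·(1−s−f) + s.
Here 1−s−f = 0.512 and s = 0.030.
u_1 = 0.110900 × 0.512 + 0.030 = 0.086781.
u_2 = 0.086781 × 0.512 + 0.030 = 0.074432.
u_3 = 0.074432 × 0.512 + 0.030 = 0.068109.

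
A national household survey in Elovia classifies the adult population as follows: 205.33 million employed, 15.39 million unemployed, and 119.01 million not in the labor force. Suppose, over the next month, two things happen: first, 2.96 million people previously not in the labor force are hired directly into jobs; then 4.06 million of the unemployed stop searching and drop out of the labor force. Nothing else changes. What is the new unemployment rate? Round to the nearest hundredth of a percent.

Initially, labor force = 205.33 + 15.39 = 220.72 million, so u = 15.39/220.72 = 6.97%.
After the first change, employed and labor force both rise by 2.96; unemployed unchanged → E = 208.29, U = 15.39, labor force = 223.68 million.
After the second change, unemployed and labor force both fall by 4.06 → E = 208.29, U = 11.33, labor force = 219.62 million.
New unemployment rate = 11.33 / 219.62 = 5.16%.

New unemployment rate ≈ 5.16%.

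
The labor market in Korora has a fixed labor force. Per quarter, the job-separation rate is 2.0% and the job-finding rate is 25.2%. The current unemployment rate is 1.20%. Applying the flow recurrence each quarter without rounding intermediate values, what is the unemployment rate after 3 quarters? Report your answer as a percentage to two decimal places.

With a fixed labor force, u_{t+1} = u_t + s·(1−u_t) − f·u_t = u_t·(1−s−f) + s.
Here 1−s−f = 0.728 and s = 0.020.
u_1 = 0.012000 × 0.728 + 0.020 = 0.028736.
u_2 = 0.028736 × 0.728 + 0.020 = 0.040920.
u_3 = 0.040920 × 0.728 + 0.020 = 0.049790.

Unemployment rate after three quarters ≈ 4.98%.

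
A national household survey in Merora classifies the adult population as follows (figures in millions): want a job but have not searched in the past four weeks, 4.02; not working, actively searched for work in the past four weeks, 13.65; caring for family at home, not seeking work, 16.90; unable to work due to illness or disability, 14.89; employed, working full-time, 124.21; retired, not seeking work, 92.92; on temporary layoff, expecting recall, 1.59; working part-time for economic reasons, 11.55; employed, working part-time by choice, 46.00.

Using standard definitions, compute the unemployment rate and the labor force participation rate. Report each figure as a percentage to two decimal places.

Unemployment rate ≈ 7.74%; labor force participation rate ≈ 60.48%.

Employed = 124.21 + 11.55 + 46.00 = 181.76 million (anyone who worked, including part-time for economic reasons, counts as employed).
Unemployed = 13.65 + 1.59 = 15.24 million (jobless and actively searching, or on temporary layoff).
Labor force = 181.76 + 15.24 = 197.00 million.
Not in labor force = 4.02 + 16.90 + 14.89 + 92.92 = 128.73 million (those not working and not actively searching are outside the labor force — including those who want a job but have given up searching).
Civilian working-age population = 197.00 + 128.73 = 325.73 million.
Unemployment rate = 15.24 / 197.00 = 7.74%.
Labor force participation rate = 197.00 / 325.73 = 60.48%.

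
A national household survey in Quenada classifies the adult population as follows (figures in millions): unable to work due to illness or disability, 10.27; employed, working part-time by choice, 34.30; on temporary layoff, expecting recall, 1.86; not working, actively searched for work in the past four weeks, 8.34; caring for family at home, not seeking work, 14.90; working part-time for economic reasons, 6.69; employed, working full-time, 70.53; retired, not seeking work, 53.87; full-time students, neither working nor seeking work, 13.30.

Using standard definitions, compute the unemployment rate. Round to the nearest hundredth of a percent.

Employed = 34.30 + 6.69 + 70.53 = 111.52 million (anyone who worked, including part-time for economic reasons, counts as employed).
Unemployed = 1.86 + 8.34 = 10.20 million (jobless and actively searching, or on temporary layoff).
Labor force = 111.52 + 10.20 = 121.72 million.
Unemployment rate = 10.20 / 121.72 = 8.38%.

Unemployment rate ≈ 8.38%.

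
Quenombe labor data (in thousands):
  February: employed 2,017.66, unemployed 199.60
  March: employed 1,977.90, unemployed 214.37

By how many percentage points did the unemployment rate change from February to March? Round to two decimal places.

The unemployment rate changed by +0.78 percentage points.

February: labor force = 2,017.66 + 199.60 = 2,217.26; u = 199.60/2,217.26 = 9.00%.
March: labor force = 1,977.90 + 214.37 = 2,192.27; u = 214.37/2,192.27 = 9.78%.
Change = 9.78% − 9.00% = +0.78 pp.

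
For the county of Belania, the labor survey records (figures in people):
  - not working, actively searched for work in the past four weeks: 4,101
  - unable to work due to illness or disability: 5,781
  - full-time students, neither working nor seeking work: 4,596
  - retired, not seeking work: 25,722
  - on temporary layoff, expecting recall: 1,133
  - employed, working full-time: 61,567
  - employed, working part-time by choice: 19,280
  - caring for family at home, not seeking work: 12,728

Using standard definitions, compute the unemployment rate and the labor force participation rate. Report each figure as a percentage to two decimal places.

Employed = 61,567 + 19,280 = 80,847.
Unemployed = 4,101 + 1,133 = 5,234 (jobless and actively searching, or on temporary layoff).
Labor force = 80,847 + 5,234 = 86,081.
Not in labor force = 5,781 + 4,596 + 25,722 + 12,728 = 48,827 (those not working and not actively searching are outside the labor force).
Civilian working-age population = 86,081 + 48,827 = 134,908.
Unemployment rate = 5,234 / 86,081 = 6.08%.
Labor force participation rate = 86,081 / 134,908 = 63.81%.

Unemployment rate ≈ 6.08%; labor force participation rate ≈ 63.81%.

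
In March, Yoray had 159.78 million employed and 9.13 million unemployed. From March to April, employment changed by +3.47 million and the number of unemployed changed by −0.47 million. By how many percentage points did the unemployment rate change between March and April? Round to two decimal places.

March: labor force = 159.78 + 9.13 = 168.91; u = 9.13/168.91 = 5.41%.
April: labor force = 163.25 + 8.66 = 171.91; u = 8.66/171.91 = 5.04%.
Change = 5.04% − 5.41% = −0.37 pp.

The unemployment rate changed by −0.37 percentage points.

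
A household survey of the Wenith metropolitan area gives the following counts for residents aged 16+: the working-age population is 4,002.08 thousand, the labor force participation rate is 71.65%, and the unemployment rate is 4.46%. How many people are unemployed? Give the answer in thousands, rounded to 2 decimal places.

About 127.89 thousand are unemployed.

Labor force = 0.7165 × 4,002.08 = 2,867.49 thousand.
Unemployed = 0.0446 × 2,867.49 ≈ 127.89 thousand.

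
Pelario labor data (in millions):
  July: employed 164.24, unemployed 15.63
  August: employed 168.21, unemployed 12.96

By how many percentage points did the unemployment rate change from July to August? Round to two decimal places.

July: labor force = 164.24 + 15.63 = 179.87; u = 15.63/179.87 = 8.69%.
August: labor force = 168.21 + 12.96 = 181.17; u = 12.96/181.17 = 7.15%.
Change = 7.15% − 8.69% = −1.54 pp.

The unemployment rate changed by −1.54 percentage points.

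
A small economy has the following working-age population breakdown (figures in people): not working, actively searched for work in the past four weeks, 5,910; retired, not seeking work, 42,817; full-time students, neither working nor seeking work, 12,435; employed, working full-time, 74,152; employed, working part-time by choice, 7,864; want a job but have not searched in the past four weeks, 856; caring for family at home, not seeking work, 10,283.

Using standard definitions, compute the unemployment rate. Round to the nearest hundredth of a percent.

Employed = 74,152 + 7,864 = 82,016.
Unemployed = 5,910.
Labor force = 82,016 + 5,910 = 87,926.
Unemployment rate = 5,910 / 87,926 = 6.72%.

Unemployment rate ≈ 6.72%.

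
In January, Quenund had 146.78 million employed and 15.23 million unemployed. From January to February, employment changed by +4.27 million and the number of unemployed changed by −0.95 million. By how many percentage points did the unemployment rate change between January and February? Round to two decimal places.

The unemployment rate changed by −0.76 percentage points.

January: labor force = 146.78 + 15.23 = 162.01; u = 15.23/162.01 = 9.40%.
February: labor force = 151.05 + 14.28 = 165.33; u = 14.28/165.33 = 8.64%.
Change = 8.64% − 9.40% = −0.76 pp.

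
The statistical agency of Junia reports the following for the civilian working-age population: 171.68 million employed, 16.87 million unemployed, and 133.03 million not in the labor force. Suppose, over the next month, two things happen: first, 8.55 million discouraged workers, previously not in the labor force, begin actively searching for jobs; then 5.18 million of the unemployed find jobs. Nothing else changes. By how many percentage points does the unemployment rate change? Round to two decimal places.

The unemployment rate changes by +1.32 percentage points.

Initially, labor force = 171.68 + 16.87 = 188.55 million, so u = 16.87/188.55 = 8.95%.
After the first change, unemployed and labor force both rise by 8.55 → E = 171.68, U = 25.42, labor force = 197.10 million.
After the second change, unemployed falls and employed rises by 5.18; labor force unchanged → E = 176.86, U = 20.24, labor force = 197.10 million.
New unemployment rate = 20.24 / 197.10 = 10.27%.
Change = 10.27% − 8.95% = +1.32 percentage points.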